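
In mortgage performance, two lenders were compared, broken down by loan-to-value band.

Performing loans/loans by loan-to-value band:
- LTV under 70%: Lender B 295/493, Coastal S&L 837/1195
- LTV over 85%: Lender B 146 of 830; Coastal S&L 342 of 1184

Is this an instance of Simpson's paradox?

No

LTV under 70%: Lender B 295/493 = 59.8%, Coastal S&L 837/1195 = 70.0% → Coastal S&L
LTV over 85%: Lender B 146/830 = 17.6%, Coastal S&L 342/1184 = 28.9% → Coastal S&L
Overall: Lender B 441/1323 = 33.3%, Coastal S&L 1179/2379 = 49.6% → Coastal S&L
Coastal S&L wins overall and in every loan-to-value group — no reversal.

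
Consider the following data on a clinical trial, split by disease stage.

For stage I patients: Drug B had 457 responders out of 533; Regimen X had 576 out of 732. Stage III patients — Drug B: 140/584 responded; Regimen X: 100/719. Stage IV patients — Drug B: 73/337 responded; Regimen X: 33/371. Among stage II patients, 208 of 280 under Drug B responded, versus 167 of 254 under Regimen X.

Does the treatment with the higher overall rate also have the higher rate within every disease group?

Stage I: Drug B 457/533 = 85.7%, Regimen X 576/732 = 78.7% → Drug B
Stage III: Drug B 140/584 = 24.0%, Regimen X 100/719 = 13.9% → Drug B
Stage IV: Drug B 73/337 = 21.7%, Regimen X 33/371 = 8.9% → Drug B
Stage II: Drug B 208/280 = 74.3%, Regimen X 167/254 = 65.7% → Drug B
Overall: Drug B 878/1734 = 50.6%, Regimen X 876/2076 = 42.2% → Drug B
Drug B wins overall and in every disease group — no reversal.

Yes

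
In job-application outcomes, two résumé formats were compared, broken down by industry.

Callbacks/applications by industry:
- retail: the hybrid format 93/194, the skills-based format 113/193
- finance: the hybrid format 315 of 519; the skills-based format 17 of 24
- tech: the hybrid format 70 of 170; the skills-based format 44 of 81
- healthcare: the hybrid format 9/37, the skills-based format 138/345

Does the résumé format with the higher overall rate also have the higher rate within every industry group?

No

Retail: the hybrid format 93/194 = 47.9%, the skills-based format 113/193 = 58.5% → the skills-based format
Finance: the hybrid format 315/519 = 60.7%, the skills-based format 17/24 = 70.8% → the skills-based format
Tech: the hybrid format 70/170 = 41.2%, the skills-based format 44/81 = 54.3% → the skills-based format
Healthcare: the hybrid format 9/37 = 24.3%, the skills-based format 138/345 = 40.0% → the skills-based format
Overall: the hybrid format 487/920 = 52.9%, the skills-based format 312/643 = 48.5% → the hybrid format
The skills-based format wins each industry group but the hybrid format wins overall — the comparison reverses. The skills-based format's applications skew toward healthcare, which has a lower base rate.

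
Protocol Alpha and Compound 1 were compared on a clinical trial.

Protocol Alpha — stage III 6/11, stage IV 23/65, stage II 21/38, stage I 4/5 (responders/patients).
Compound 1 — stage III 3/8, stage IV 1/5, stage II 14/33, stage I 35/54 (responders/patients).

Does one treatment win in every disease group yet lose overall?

Yes

Stage III: Protocol Alpha 6/11 = 54.5%, Compound 1 3/8 = 37.5% → Protocol Alpha
Stage IV: Protocol Alpha 23/65 = 35.4%, Compound 1 1/5 = 20.0% → Protocol Alpha
Stage II: Protocol Alpha 21/38 = 55.3%, Compound 1 14/33 = 42.4% → Protocol Alpha
Stage I: Protocol Alpha 4/5 = 80.0%, Compound 1 35/54 = 64.8% → Protocol Alpha
Overall: Protocol Alpha 54/119 = 45.4%, Compound 1 53/100 = 53.0% → Compound 1
Protocol Alpha wins each disease group but Compound 1 wins overall — the comparison reverses. Protocol Alpha's patients skew toward stage IV, which has a lower base rate.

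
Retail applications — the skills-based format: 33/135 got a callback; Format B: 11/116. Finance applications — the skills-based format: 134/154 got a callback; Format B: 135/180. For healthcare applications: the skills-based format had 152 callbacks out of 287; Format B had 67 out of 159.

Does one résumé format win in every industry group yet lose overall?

No

Retail: the skills-based format 33/135 = 24.4%, Format B 11/116 = 9.5% → the skills-based format
Finance: the skills-based format 134/154 = 87.0%, Format B 135/180 = 75.0% → the skills-based format
Healthcare: the skills-based format 152/287 = 53.0%, Format B 67/159 = 42.1% → the skills-based format
Overall: the skills-based format 319/576 = 55.4%, Format B 213/455 = 46.8% → the skills-based format
The skills-based format wins overall and in every industry group — no reversal.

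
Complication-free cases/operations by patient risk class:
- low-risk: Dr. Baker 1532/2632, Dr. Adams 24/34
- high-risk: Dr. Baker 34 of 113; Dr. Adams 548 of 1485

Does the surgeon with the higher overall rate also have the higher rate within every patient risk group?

No

Low-risk: Dr. Baker 1532/2632 = 58.2%, Dr. Adams 24/34 = 70.6% → Dr. Adams
High-risk: Dr. Baker 34/113 = 30.1%, Dr. Adams 548/1485 = 36.9% → Dr. Adams
Overall: Dr. Baker 1566/2745 = 57.0%, Dr. Adams 572/1519 = 37.7% → Dr. Baker
Dr. Adams wins each patient risk group but Dr. Baker wins overall — the comparison reverses. Dr. Adams's operations skew toward high-risk, which has a lower base rate.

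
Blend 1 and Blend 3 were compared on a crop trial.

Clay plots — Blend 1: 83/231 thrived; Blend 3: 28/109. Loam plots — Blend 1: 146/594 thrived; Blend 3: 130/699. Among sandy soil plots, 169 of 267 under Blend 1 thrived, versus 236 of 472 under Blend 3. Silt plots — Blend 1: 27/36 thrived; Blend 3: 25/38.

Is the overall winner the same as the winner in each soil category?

Yes

Clay: Blend 1 83/231 = 35.9%, Blend 3 28/109 = 25.7% → Blend 1
Loam: Blend 1 146/594 = 24.6%, Blend 3 130/699 = 18.6% → Blend 1
Sandy soil: Blend 1 169/267 = 63.3%, Blend 3 236/472 = 50.0% → Blend 1
Silt: Blend 1 27/36 = 75.0%, Blend 3 25/38 = 65.8% → Blend 1
Overall: Blend 1 425/1128 = 37.7%, Blend 3 419/1318 = 31.8% → Blend 1
Blend 1 wins overall and in every soil group — no reversal.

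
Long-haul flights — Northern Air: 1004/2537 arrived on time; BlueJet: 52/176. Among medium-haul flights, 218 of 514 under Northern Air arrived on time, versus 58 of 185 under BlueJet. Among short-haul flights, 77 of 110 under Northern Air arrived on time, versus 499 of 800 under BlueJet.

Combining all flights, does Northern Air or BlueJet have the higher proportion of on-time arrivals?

BlueJet

Long-haul: Northern Air 1004/2537 = 39.6%, BlueJet 52/176 = 29.5% → Northern Air
Medium-haul: Northern Air 218/514 = 42.4%, BlueJet 58/185 = 31.4% → Northern Air
Short-haul: Northern Air 77/110 = 70.0%, BlueJet 499/800 = 62.4% → Northern Air
Overall: Northern Air 1299/3161 = 41.1%, BlueJet 609/1161 = 52.5% → BlueJet
(Northern Air wins every route group but BlueJet wins overall — Northern Air's flights skew toward the low-rate long-haul group.)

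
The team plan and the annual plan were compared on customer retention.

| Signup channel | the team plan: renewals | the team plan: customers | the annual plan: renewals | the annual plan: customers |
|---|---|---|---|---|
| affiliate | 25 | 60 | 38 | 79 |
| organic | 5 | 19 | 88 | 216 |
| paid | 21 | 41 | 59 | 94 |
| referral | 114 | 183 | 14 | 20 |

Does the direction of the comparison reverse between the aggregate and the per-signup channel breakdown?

Yes

Affiliate: the team plan 25/60 = 41.7%, the annual plan 38/79 = 48.1% → the annual plan
Organic: the team plan 5/19 = 26.3%, the annual plan 88/216 = 40.7% → the annual plan
Paid: the team plan 21/41 = 51.2%, the annual plan 59/94 = 62.8% → the annual plan
Referral: the team plan 114/183 = 62.3%, the annual plan 14/20 = 70.0% → the annual plan
Overall: the team plan 165/303 = 54.5%, the annual plan 199/409 = 48.7% → the team plan
The annual plan wins each signup group but the team plan wins overall — the comparison reverses. The annual plan's customers skew toward organic, which has a lower base rate.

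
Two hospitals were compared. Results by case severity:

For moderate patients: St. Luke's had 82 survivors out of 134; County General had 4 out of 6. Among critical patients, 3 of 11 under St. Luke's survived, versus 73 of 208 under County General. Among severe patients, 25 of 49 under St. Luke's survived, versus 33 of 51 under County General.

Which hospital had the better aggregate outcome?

St. Luke's

Moderate: St. Luke's 82/134 = 61.2%, County General 4/6 = 66.7% → County General
Critical: St. Luke's 3/11 = 27.3%, County General 73/208 = 35.1% → County General
Severe: St. Luke's 25/49 = 51.0%, County General 33/51 = 64.7% → County General
Overall: St. Luke's 110/194 = 56.7%, County General 110/265 = 41.5% → St. Luke's
(County General wins every case group but St. Luke's wins overall — County General's patients skew toward the low-rate critical group.)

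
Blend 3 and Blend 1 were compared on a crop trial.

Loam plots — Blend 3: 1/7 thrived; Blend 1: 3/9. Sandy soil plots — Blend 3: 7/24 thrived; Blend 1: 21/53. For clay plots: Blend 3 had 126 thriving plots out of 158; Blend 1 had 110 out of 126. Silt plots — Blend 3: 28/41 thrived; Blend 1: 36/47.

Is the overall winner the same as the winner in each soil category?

Loam: Blend 3 1/7 = 14.3%, Blend 1 3/9 = 33.3% → Blend 1
Sandy soil: Blend 3 7/24 = 29.2%, Blend 1 21/53 = 39.6% → Blend 1
Clay: Blend 3 126/158 = 79.7%, Blend 1 110/126 = 87.3% → Blend 1
Silt: Blend 3 28/41 = 68.3%, Blend 1 36/47 = 76.6% → Blend 1
Overall: Blend 3 162/230 = 70.4%, Blend 1 170/235 = 72.3% → Blend 1
Blend 1 wins overall and in every soil group — no reversal.

Yes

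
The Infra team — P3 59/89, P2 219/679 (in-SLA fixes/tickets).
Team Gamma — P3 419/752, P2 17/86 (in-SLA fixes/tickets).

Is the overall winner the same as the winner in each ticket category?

No

P3: the Infra team 59/89 = 66.3%, Team Gamma 419/752 = 55.7% → the Infra team
P2: the Infra team 219/679 = 32.3%, Team Gamma 17/86 = 19.8% → the Infra team
Overall: the Infra team 278/768 = 36.2%, Team Gamma 436/838 = 52.0% → Team Gamma
The Infra team wins each ticket group but Team Gamma wins overall — the comparison reverses. The Infra team's tickets skew toward P2, which has a lower base rate.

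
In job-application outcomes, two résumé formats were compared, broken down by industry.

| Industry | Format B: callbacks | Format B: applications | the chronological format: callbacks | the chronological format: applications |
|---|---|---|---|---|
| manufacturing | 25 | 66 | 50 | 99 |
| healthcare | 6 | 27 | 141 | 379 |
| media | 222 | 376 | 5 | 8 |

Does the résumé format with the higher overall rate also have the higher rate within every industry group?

Manufacturing: Format B 25/66 = 37.9%, the chronological format 50/99 = 50.5% → the chronological format
Healthcare: Format B 6/27 = 22.2%, the chronological format 141/379 = 37.2% → the chronological format
Media: Format B 222/376 = 59.0%, the chronological format 5/8 = 62.5% → the chronological format
Overall: Format B 253/469 = 53.9%, the chronological format 196/486 = 40.3% → Format B
The chronological format wins each industry group but Format B wins overall — the comparison reverses. The chronological format's applications skew toward healthcare, which has a lower base rate.

No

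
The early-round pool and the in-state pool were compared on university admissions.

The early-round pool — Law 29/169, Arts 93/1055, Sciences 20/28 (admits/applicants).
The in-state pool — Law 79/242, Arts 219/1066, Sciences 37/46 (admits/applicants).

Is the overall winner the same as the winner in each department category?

Yes

Law: the early-round pool 29/169 = 17.2%, the in-state pool 79/242 = 32.6% → the in-state pool
Arts: the early-round pool 93/1055 = 8.8%, the in-state pool 219/1066 = 20.5% → the in-state pool
Sciences: the early-round pool 20/28 = 71.4%, the in-state pool 37/46 = 80.4% → the in-state pool
Overall: the early-round pool 142/1252 = 11.3%, the in-state pool 335/1354 = 24.7% → the in-state pool
The in-state pool wins overall and in every department group — no reversal.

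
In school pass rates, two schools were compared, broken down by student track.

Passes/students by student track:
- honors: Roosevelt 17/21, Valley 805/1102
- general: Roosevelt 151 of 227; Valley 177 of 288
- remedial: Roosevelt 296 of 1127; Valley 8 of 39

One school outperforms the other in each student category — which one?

Roosevelt

Honors: Roosevelt 17/21 = 81.0%, Valley 805/1102 = 73.0% → Roosevelt
General: Roosevelt 151/227 = 66.5%, Valley 177/288 = 61.5% → Roosevelt
Remedial: Roosevelt 296/1127 = 26.3%, Valley 8/39 = 20.5% → Roosevelt
Roosevelt has the higher rate in all 3 groups.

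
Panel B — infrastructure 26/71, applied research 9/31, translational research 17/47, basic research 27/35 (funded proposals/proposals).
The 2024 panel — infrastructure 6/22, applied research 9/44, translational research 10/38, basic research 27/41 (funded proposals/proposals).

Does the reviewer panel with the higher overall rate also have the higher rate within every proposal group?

Yes

Infrastructure: Panel B 26/71 = 36.6%, the 2024 panel 6/22 = 27.3% → Panel B
Applied research: Panel B 9/31 = 29.0%, the 2024 panel 9/44 = 20.5% → Panel B
Translational research: Panel B 17/47 = 36.2%, the 2024 panel 10/38 = 26.3% → Panel B
Basic research: Panel B 27/35 = 77.1%, the 2024 panel 27/41 = 65.9% → Panel B
Overall: Panel B 79/184 = 42.9%, the 2024 panel 52/145 = 35.9% → Panel B
Panel B wins overall and in every proposal group — no reversal.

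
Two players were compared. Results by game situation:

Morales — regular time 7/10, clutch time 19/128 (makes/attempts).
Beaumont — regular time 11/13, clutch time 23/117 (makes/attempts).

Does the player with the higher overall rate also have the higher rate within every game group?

Regular time: Morales 7/10 = 70.0%, Beaumont 11/13 = 84.6% → Beaumont
Clutch time: Morales 19/128 = 14.8%, Beaumont 23/117 = 19.7% → Beaumont
Overall: Morales 26/138 = 18.8%, Beaumont 34/130 = 26.2% → Beaumont
Beaumont wins overall and in every game group — no reversal.

Yes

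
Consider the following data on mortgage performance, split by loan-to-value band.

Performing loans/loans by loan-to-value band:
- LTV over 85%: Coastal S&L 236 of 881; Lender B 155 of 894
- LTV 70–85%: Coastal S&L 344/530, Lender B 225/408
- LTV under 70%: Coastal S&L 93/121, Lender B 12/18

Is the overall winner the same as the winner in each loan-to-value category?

LTV over 85%: Coastal S&L 236/881 = 26.8%, Lender B 155/894 = 17.3% → Coastal S&L
LTV 70–85%: Coastal S&L 344/530 = 64.9%, Lender B 225/408 = 55.1% → Coastal S&L
LTV under 70%: Coastal S&L 93/121 = 76.9%, Lender B 12/18 = 66.7% → Coastal S&L
Overall: Coastal S&L 673/1532 = 43.9%, Lender B 392/1320 = 29.7% → Coastal S&L
Coastal S&L wins overall and in every loan-to-value group — no reversal.

Yes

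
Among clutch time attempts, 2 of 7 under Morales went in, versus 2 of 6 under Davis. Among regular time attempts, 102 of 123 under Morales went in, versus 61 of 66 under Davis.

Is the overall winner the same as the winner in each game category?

Yes

Clutch time: Morales 2/7 = 28.6%, Davis 2/6 = 33.3% → Davis
Regular time: Morales 102/123 = 82.9%, Davis 61/66 = 92.4% → Davis
Overall: Morales 104/130 = 80.0%, Davis 63/72 = 87.5% → Davis
Davis wins overall and in every game group — no reversal.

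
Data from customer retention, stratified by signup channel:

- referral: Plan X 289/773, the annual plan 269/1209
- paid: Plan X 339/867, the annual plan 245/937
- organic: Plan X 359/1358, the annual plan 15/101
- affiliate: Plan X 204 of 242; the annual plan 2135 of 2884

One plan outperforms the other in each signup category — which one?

Referral: Plan X 289/773 = 37.4%, the annual plan 269/1209 = 22.2% → Plan X
Paid: Plan X 339/867 = 39.1%, the annual plan 245/937 = 26.1% → Plan X
Organic: Plan X 359/1358 = 26.4%, the annual plan 15/101 = 14.9% → Plan X
Affiliate: Plan X 204/242 = 84.3%, the annual plan 2135/2884 = 74.0% → Plan X
Plan X has the higher rate in all 4 groups.

Plan X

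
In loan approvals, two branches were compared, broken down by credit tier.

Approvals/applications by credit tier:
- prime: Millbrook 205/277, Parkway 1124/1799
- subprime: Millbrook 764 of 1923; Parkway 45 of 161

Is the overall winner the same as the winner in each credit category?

Prime: Millbrook 205/277 = 74.0%, Parkway 1124/1799 = 62.5% → Millbrook
Subprime: Millbrook 764/1923 = 39.7%, Parkway 45/161 = 28.0% → Millbrook
Overall: Millbrook 969/2200 = 44.0%, Parkway 1169/1960 = 59.6% → Parkway
Millbrook wins each credit group but Parkway wins overall — the comparison reverses. Millbrook's applications skew toward subprime, which has a lower base rate.

No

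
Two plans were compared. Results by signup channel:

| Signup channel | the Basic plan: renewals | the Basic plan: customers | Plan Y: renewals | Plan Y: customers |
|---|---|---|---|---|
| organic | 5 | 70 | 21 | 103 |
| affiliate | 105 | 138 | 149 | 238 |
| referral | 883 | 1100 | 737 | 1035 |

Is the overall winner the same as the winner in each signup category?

Organic: the Basic plan 5/70 = 7.1%, Plan Y 21/103 = 20.4% → Plan Y
Affiliate: the Basic plan 105/138 = 76.1%, Plan Y 149/238 = 62.6% → the Basic plan
Referral: the Basic plan 883/1100 = 80.3%, Plan Y 737/1035 = 71.2% → the Basic plan
Overall: the Basic plan 993/1308 = 75.9%, Plan Y 907/1376 = 65.9% → the Basic plan
Neither sweeps: the Basic plan wins 2 of 3 groups, Plan Y wins 1. The Basic plan wins overall but not every group — no Simpson reversal.

No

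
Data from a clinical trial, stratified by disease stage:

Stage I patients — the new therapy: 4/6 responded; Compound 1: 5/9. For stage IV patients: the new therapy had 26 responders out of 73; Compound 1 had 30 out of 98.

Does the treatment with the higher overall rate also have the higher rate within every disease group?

Stage I: the new therapy 4/6 = 66.7%, Compound 1 5/9 = 55.6% → the new therapy
Stage IV: the new therapy 26/73 = 35.6%, Compound 1 30/98 = 30.6% → the new therapy
Overall: the new therapy 30/79 = 38.0%, Compound 1 35/107 = 32.7% → the new therapy
The new therapy wins overall and in every disease group — no reversal.

Yes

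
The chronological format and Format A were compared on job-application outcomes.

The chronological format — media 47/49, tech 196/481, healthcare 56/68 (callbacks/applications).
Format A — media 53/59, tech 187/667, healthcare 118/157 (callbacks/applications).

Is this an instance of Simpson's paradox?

No

Media: the chronological format 47/49 = 95.9%, Format A 53/59 = 89.8% → the chronological format
Tech: the chronological format 196/481 = 40.7%, Format A 187/667 = 28.0% → the chronological format
Healthcare: the chronological format 56/68 = 82.4%, Format A 118/157 = 75.2% → the chronological format
Overall: the chronological format 299/598 = 50.0%, Format A 358/883 = 40.5% → the chronological format
The chronological format wins overall and in every industry group — no reversal.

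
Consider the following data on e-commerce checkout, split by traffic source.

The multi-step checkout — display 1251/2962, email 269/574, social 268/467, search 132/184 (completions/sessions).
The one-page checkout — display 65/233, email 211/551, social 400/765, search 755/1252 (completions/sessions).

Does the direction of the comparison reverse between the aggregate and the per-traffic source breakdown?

Display: the multi-step checkout 1251/2962 = 42.2%, the one-page checkout 65/233 = 27.9% → the multi-step checkout
Email: the multi-step checkout 269/574 = 46.9%, the one-page checkout 211/551 = 38.3% → the multi-step checkout
Social: the multi-step checkout 268/467 = 57.4%, the one-page checkout 400/765 = 52.3% → the multi-step checkout
Search: the multi-step checkout 132/184 = 71.7%, the one-page checkout 755/1252 = 60.3% → the multi-step checkout
Overall: the multi-step checkout 1920/4187 = 45.9%, the one-page checkout 1431/2801 = 51.1% → the one-page checkout
The multi-step checkout wins each traffic group but the one-page checkout wins overall — the comparison reverses. The multi-step checkout's sessions skew toward display, which has a lower base rate.

Yes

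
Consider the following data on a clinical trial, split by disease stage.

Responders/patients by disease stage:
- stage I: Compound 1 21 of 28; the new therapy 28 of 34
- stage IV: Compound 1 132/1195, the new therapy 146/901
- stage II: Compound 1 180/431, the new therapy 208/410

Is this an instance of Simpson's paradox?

No

Stage I: Compound 1 21/28 = 75.0%, the new therapy 28/34 = 82.4% → the new therapy
Stage IV: Compound 1 132/1195 = 11.0%, the new therapy 146/901 = 16.2% → the new therapy
Stage II: Compound 1 180/431 = 41.8%, the new therapy 208/410 = 50.7% → the new therapy
Overall: Compound 1 333/1654 = 20.1%, the new therapy 382/1345 = 28.4% → the new therapy
The new therapy wins overall and in every disease group — no reversal.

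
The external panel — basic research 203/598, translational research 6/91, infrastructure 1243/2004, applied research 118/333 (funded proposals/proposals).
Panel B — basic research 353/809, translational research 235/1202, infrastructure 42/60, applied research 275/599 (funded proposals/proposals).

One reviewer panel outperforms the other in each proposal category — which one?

Basic research: the external panel 203/598 = 33.9%, Panel B 353/809 = 43.6% → Panel B
Translational research: the external panel 6/91 = 6.6%, Panel B 235/1202 = 19.6% → Panel B
Infrastructure: the external panel 1243/2004 = 62.0%, Panel B 42/60 = 70.0% → Panel B
Applied research: the external panel 118/333 = 35.4%, Panel B 275/599 = 45.9% → Panel B
Panel B has the higher rate in all 4 groups.

Panel B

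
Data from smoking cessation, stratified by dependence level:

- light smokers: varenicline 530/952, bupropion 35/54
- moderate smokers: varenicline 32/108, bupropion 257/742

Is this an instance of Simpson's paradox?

Light smokers: varenicline 530/952 = 55.7%, bupropion 35/54 = 64.8% → bupropion
Moderate smokers: varenicline 32/108 = 29.6%, bupropion 257/742 = 34.6% → bupropion
Overall: varenicline 562/1060 = 53.0%, bupropion 292/796 = 36.7% → varenicline
Bupropion wins each dependence group but varenicline wins overall — the comparison reverses. Bupropion's participants skew toward moderate smokers, which has a lower base rate.

Yes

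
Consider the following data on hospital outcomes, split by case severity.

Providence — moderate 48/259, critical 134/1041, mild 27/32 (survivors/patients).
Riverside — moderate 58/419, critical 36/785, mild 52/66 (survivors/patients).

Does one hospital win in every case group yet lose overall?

No

Moderate: Providence 48/259 = 18.5%, Riverside 58/419 = 13.8% → Providence
Critical: Providence 134/1041 = 12.9%, Riverside 36/785 = 4.6% → Providence
Mild: Providence 27/32 = 84.4%, Riverside 52/66 = 78.8% → Providence
Overall: Providence 209/1332 = 15.7%, Riverside 146/1270 = 11.5% → Providence
Providence wins overall and in every case group — no reversal.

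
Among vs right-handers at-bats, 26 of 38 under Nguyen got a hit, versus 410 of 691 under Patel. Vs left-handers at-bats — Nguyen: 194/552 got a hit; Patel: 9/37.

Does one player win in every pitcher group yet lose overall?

Yes

Vs right-handers: Nguyen 26/38 = 68.4%, Patel 410/691 = 59.3% → Nguyen
Vs left-handers: Nguyen 194/552 = 35.1%, Patel 9/37 = 24.3% → Nguyen
Overall: Nguyen 220/590 = 37.3%, Patel 419/728 = 57.6% → Patel
Nguyen wins each pitcher group but Patel wins overall — the comparison reverses. Nguyen's at-bats skew toward vs left-handers, which has a lower base rate.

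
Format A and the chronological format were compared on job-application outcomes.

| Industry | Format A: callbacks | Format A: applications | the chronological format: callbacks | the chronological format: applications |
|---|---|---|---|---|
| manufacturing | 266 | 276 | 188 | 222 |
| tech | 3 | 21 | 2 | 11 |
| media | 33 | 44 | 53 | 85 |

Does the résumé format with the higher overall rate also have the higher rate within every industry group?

Manufacturing: Format A 266/276 = 96.4%, the chronological format 188/222 = 84.7% → Format A
Tech: Format A 3/21 = 14.3%, the chronological format 2/11 = 18.2% → the chronological format
Media: Format A 33/44 = 75.0%, the chronological format 53/85 = 62.4% → Format A
Overall: Format A 302/341 = 88.6%, the chronological format 243/318 = 76.4% → Format A
Neither sweeps: Format A wins 2 of 3 groups, the chronological format wins 1. Format A wins overall but not every group — no Simpson reversal.

No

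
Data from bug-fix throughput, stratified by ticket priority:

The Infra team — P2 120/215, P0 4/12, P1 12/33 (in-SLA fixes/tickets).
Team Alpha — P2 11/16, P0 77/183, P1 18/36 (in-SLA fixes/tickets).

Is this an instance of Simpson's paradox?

P2: the Infra team 120/215 = 55.8%, Team Alpha 11/16 = 68.8% → Team Alpha
P0: the Infra team 4/12 = 33.3%, Team Alpha 77/183 = 42.1% → Team Alpha
P1: the Infra team 12/33 = 36.4%, Team Alpha 18/36 = 50.0% → Team Alpha
Overall: the Infra team 136/260 = 52.3%, Team Alpha 106/235 = 45.1% → the Infra team
Team Alpha wins each ticket group but the Infra team wins overall — the comparison reverses. Team Alpha's tickets skew toward P0, which has a lower base rate.

Yes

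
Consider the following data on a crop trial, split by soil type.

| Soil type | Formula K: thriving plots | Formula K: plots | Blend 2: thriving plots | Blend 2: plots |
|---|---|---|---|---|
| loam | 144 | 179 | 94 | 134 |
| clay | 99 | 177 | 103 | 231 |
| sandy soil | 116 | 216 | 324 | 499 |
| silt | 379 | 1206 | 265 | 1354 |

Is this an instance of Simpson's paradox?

No

Loam: Formula K 144/179 = 80.4%, Blend 2 94/134 = 70.1% → Formula K
Clay: Formula K 99/177 = 55.9%, Blend 2 103/231 = 44.6% → Formula K
Sandy soil: Formula K 116/216 = 53.7%, Blend 2 324/499 = 64.9% → Blend 2
Silt: Formula K 379/1206 = 31.4%, Blend 2 265/1354 = 19.6% → Formula K
Overall: Formula K 738/1778 = 41.5%, Blend 2 786/2218 = 35.4% → Formula K
Neither sweeps: Formula K wins 3 of 4 groups, Blend 2 wins 1. Formula K wins overall but not every group — no Simpson reversal.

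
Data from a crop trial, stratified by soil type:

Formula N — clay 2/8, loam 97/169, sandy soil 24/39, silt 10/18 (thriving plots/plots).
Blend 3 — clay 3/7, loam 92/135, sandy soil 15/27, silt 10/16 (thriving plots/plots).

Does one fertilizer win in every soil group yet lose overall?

No

Clay: Formula N 2/8 = 25.0%, Blend 3 3/7 = 42.9% → Blend 3
Loam: Formula N 97/169 = 57.4%, Blend 3 92/135 = 68.1% → Blend 3
Sandy soil: Formula N 24/39 = 61.5%, Blend 3 15/27 = 55.6% → Formula N
Silt: Formula N 10/18 = 55.6%, Blend 3 10/16 = 62.5% → Blend 3
Overall: Formula N 133/234 = 56.8%, Blend 3 120/185 = 64.9% → Blend 3
Neither sweeps: Formula N wins 1 of 4 groups, Blend 3 wins 3. Blend 3 wins overall but not every group — no Simpson reversal.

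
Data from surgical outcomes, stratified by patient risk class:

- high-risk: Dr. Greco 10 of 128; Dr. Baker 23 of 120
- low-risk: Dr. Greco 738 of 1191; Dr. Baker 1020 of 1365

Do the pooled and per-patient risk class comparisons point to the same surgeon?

High-risk: Dr. Greco 10/128 = 7.8%, Dr. Baker 23/120 = 19.2% → Dr. Baker
Low-risk: Dr. Greco 738/1191 = 62.0%, Dr. Baker 1020/1365 = 74.7% → Dr. Baker
Overall: Dr. Greco 748/1319 = 56.7%, Dr. Baker 1043/1485 = 70.2% → Dr. Baker
Dr. Baker wins overall and in every patient risk group — no reversal.

Yes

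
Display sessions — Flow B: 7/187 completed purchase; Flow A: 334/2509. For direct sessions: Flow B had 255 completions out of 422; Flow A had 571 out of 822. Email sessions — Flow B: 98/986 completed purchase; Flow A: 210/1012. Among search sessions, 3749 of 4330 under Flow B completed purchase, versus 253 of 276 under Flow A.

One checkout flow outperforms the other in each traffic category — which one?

Display: Flow B 7/187 = 3.7%, Flow A 334/2509 = 13.3% → Flow A
Direct: Flow B 255/422 = 60.4%, Flow A 571/822 = 69.5% → Flow A
Email: Flow B 98/986 = 9.9%, Flow A 210/1012 = 20.8% → Flow A
Search: Flow B 3749/4330 = 86.6%, Flow A 253/276 = 91.7% → Flow A
Flow A has the higher rate in all 4 groups.

Flow A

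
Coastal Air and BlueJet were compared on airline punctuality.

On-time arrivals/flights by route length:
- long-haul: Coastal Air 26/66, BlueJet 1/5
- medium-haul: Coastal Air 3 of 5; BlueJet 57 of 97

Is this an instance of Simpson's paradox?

Long-haul: Coastal Air 26/66 = 39.4%, BlueJet 1/5 = 20.0% → Coastal Air
Medium-haul: Coastal Air 3/5 = 60.0%, BlueJet 57/97 = 58.8% → Coastal Air
Overall: Coastal Air 29/71 = 40.8%, BlueJet 58/102 = 56.9% → BlueJet
Coastal Air wins each route group but BlueJet wins overall — the comparison reverses. Coastal Air's flights skew toward long-haul, which has a lower base rate.

Yes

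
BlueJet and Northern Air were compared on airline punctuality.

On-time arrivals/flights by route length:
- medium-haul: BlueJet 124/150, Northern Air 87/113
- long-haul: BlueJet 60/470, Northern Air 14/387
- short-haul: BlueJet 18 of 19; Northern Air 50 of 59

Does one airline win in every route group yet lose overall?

Medium-haul: BlueJet 124/150 = 82.7%, Northern Air 87/113 = 77.0% → BlueJet
Long-haul: BlueJet 60/470 = 12.8%, Northern Air 14/387 = 3.6% → BlueJet
Short-haul: BlueJet 18/19 = 94.7%, Northern Air 50/59 = 84.7% → BlueJet
Overall: BlueJet 202/639 = 31.6%, Northern Air 151/559 = 27.0% → BlueJet
BlueJet wins overall and in every route group — no reversal.

No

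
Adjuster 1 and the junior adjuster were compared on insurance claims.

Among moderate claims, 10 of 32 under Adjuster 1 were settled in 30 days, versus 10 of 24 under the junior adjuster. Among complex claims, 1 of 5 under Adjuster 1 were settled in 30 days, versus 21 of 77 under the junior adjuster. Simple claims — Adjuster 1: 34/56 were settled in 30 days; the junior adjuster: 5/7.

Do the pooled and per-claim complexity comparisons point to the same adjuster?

Moderate: Adjuster 1 10/32 = 31.2%, the junior adjuster 10/24 = 41.7% → the junior adjuster
Complex: Adjuster 1 1/5 = 20.0%, the junior adjuster 21/77 = 27.3% → the junior adjuster
Simple: Adjuster 1 34/56 = 60.7%, the junior adjuster 5/7 = 71.4% → the junior adjuster
Overall: Adjuster 1 45/93 = 48.4%, the junior adjuster 36/108 = 33.3% → Adjuster 1
The junior adjuster wins each claim group but Adjuster 1 wins overall — the comparison reverses. The junior adjuster's claims skew toward complex, which has a lower base rate.

No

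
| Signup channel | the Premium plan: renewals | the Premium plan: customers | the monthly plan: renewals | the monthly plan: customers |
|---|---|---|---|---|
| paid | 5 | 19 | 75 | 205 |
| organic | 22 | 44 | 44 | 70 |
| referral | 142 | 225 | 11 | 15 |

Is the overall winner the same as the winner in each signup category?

No

Paid: the Premium plan 5/19 = 26.3%, the monthly plan 75/205 = 36.6% → the monthly plan
Organic: the Premium plan 22/44 = 50.0%, the monthly plan 44/70 = 62.9% → the monthly plan
Referral: the Premium plan 142/225 = 63.1%, the monthly plan 11/15 = 73.3% → the monthly plan
Overall: the Premium plan 169/288 = 58.7%, the monthly plan 130/290 = 44.8% → the Premium plan
The monthly plan wins each signup group but the Premium plan wins overall — the comparison reverses. The monthly plan's customers skew toward paid, which has a lower base rate.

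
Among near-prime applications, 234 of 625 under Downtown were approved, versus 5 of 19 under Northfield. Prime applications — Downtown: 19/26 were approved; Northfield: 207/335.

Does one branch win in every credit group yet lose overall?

Yes

Near-prime: Downtown 234/625 = 37.4%, Northfield 5/19 = 26.3% → Downtown
Prime: Downtown 19/26 = 73.1%, Northfield 207/335 = 61.8% → Downtown
Overall: Downtown 253/651 = 38.9%, Northfield 212/354 = 59.9% → Northfield
Downtown wins each credit group but Northfield wins overall — the comparison reverses. Downtown's applications skew toward near-prime, which has a lower base rate.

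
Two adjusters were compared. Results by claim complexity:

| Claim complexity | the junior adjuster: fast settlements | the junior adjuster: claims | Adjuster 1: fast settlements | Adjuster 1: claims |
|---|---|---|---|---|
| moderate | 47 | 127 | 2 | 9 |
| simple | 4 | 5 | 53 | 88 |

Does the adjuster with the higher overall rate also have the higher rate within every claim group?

Moderate: the junior adjuster 47/127 = 37.0%, Adjuster 1 2/9 = 22.2% → the junior adjuster
Simple: the junior adjuster 4/5 = 80.0%, Adjuster 1 53/88 = 60.2% → the junior adjuster
Overall: the junior adjuster 51/132 = 38.6%, Adjuster 1 55/97 = 56.7% → Adjuster 1
The junior adjuster wins each claim group but Adjuster 1 wins overall — the comparison reverses. The junior adjuster's claims skew toward moderate, which has a lower base rate.

No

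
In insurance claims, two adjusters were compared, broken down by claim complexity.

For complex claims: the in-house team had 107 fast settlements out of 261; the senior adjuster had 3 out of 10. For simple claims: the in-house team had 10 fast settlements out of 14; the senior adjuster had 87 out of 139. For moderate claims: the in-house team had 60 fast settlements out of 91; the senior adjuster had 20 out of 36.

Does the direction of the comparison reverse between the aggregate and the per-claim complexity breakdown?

Complex: the in-house team 107/261 = 41.0%, the senior adjuster 3/10 = 30.0% → the in-house team
Simple: the in-house team 10/14 = 71.4%, the senior adjuster 87/139 = 62.6% → the in-house team
Moderate: the in-house team 60/91 = 65.9%, the senior adjuster 20/36 = 55.6% → the in-house team
Overall: the in-house team 177/366 = 48.4%, the senior adjuster 110/185 = 59.5% → the senior adjuster
The in-house team wins each claim group but the senior adjuster wins overall — the comparison reverses. The in-house team's claims skew toward complex, which has a lower base rate.

Yes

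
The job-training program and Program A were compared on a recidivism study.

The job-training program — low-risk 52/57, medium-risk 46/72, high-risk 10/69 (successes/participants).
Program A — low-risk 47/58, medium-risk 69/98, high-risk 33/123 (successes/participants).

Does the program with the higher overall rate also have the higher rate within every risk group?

No

Low-risk: the job-training program 52/57 = 91.2%, Program A 47/58 = 81.0% → the job-training program
Medium-risk: the job-training program 46/72 = 63.9%, Program A 69/98 = 70.4% → Program A
High-risk: the job-training program 10/69 = 14.5%, Program A 33/123 = 26.8% → Program A
Overall: the job-training program 108/198 = 54.5%, Program A 149/279 = 53.4% → the job-training program
Neither sweeps: the job-training program wins 1 of 3 groups, Program A wins 2. The job-training program wins overall but not every group — no Simpson reversal.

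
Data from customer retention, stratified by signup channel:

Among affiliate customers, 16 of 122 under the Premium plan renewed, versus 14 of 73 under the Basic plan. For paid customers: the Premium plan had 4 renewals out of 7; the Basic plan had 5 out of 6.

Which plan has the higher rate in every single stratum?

Affiliate: the Premium plan 16/122 = 13.1%, the Basic plan 14/73 = 19.2% → the Basic plan
Paid: the Premium plan 4/7 = 57.1%, the Basic plan 5/6 = 83.3% → the Basic plan
The Basic plan has the higher rate in both groups.

the Basic plan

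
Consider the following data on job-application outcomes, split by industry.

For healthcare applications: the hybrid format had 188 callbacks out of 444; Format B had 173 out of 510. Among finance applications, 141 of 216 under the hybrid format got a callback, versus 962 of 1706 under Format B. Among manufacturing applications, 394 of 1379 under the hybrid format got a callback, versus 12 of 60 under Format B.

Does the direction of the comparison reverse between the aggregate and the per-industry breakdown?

Yes

Healthcare: the hybrid format 188/444 = 42.3%, Format B 173/510 = 33.9% → the hybrid format
Finance: the hybrid format 141/216 = 65.3%, Format B 962/1706 = 56.4% → the hybrid format
Manufacturing: the hybrid format 394/1379 = 28.6%, Format B 12/60 = 20.0% → the hybrid format
Overall: the hybrid format 723/2039 = 35.5%, Format B 1147/2276 = 50.4% → Format B
The hybrid format wins each industry group but Format B wins overall — the comparison reverses. The hybrid format's applications skew toward manufacturing, which has a lower base rate.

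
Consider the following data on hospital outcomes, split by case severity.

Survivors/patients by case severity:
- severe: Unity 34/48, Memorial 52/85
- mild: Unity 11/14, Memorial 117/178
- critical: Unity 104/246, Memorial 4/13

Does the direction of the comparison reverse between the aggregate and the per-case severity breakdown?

Severe: Unity 34/48 = 70.8%, Memorial 52/85 = 61.2% → Unity
Mild: Unity 11/14 = 78.6%, Memorial 117/178 = 65.7% → Unity
Critical: Unity 104/246 = 42.3%, Memorial 4/13 = 30.8% → Unity
Overall: Unity 149/308 = 48.4%, Memorial 173/276 = 62.7% → Memorial
Unity wins each case group but Memorial wins overall — the comparison reverses. Unity's patients skew toward critical, which has a lower base rate.

Yes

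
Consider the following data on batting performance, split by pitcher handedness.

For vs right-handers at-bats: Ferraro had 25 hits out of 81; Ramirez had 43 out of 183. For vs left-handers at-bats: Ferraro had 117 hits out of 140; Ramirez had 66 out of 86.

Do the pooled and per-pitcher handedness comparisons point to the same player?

Yes

Vs right-handers: Ferraro 25/81 = 30.9%, Ramirez 43/183 = 23.5% → Ferraro
Vs left-handers: Ferraro 117/140 = 83.6%, Ramirez 66/86 = 76.7% → Ferraro
Overall: Ferraro 142/221 = 64.3%, Ramirez 109/269 = 40.5% → Ferraro
Ferraro wins overall and in every pitcher group — no reversal.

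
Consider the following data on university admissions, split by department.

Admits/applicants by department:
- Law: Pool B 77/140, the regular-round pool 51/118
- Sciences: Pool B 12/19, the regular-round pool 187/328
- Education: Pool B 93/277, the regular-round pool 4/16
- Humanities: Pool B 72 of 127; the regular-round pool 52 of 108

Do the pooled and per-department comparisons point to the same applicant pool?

Law: Pool B 77/140 = 55.0%, the regular-round pool 51/118 = 43.2% → Pool B
Sciences: Pool B 12/19 = 63.2%, the regular-round pool 187/328 = 57.0% → Pool B
Education: Pool B 93/277 = 33.6%, the regular-round pool 4/16 = 25.0% → Pool B
Humanities: Pool B 72/127 = 56.7%, the regular-round pool 52/108 = 48.1% → Pool B
Overall: Pool B 254/563 = 45.1%, the regular-round pool 294/570 = 51.6% → the regular-round pool
Pool B wins each department group but the regular-round pool wins overall — the comparison reverses. Pool B's applicants skew toward Education, which has a lower base rate.

No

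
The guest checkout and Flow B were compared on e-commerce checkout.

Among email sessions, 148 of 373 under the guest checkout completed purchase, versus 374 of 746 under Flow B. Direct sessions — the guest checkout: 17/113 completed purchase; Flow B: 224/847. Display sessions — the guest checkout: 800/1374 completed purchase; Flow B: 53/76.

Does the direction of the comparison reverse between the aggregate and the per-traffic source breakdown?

Email: the guest checkout 148/373 = 39.7%, Flow B 374/746 = 50.1% → Flow B
Direct: the guest checkout 17/113 = 15.0%, Flow B 224/847 = 26.4% → Flow B
Display: the guest checkout 800/1374 = 58.2%, Flow B 53/76 = 69.7% → Flow B
Overall: the guest checkout 965/1860 = 51.9%, Flow B 651/1669 = 39.0% → the guest checkout
Flow B wins each traffic group but the guest checkout wins overall — the comparison reverses. Flow B's sessions skew toward direct, which has a lower base rate.

Yes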